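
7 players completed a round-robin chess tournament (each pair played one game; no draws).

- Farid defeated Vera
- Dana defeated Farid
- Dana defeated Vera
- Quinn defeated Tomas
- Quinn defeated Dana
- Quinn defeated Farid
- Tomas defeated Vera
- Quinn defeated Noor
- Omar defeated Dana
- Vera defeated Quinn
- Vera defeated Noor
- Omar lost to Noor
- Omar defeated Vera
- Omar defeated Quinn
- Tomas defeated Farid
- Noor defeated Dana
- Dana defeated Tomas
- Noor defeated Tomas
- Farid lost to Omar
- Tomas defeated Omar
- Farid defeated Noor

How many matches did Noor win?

Noor's results: beat Tomas, Omar, Dana; lost to Vera, Quinn, Farid.
That is 3 wins.

3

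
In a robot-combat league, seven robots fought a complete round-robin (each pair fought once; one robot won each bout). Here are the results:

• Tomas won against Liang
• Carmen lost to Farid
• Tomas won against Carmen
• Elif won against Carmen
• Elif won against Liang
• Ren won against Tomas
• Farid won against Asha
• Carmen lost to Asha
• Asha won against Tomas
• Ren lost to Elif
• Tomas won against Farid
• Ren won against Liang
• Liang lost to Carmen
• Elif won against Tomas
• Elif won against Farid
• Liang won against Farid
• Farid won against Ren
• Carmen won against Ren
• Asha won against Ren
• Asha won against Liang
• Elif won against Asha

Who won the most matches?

Win totals: Farid 3, Asha 4, Ren 2, Liang 1, Carmen 2, Tomas 3, Elif 6.
Elif leads with 6 wins (next highest: 4).

Elif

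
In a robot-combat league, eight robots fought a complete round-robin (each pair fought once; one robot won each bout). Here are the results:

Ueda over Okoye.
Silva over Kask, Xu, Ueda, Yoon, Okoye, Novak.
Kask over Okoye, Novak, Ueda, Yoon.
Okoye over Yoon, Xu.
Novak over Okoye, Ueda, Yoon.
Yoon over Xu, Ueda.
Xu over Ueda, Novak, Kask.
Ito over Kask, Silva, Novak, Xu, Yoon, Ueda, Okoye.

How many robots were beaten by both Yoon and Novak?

1

Yoon beat: Ueda, Xu.
Novak beat: Ueda, Yoon, Okoye.
Both beat: Ueda — 1.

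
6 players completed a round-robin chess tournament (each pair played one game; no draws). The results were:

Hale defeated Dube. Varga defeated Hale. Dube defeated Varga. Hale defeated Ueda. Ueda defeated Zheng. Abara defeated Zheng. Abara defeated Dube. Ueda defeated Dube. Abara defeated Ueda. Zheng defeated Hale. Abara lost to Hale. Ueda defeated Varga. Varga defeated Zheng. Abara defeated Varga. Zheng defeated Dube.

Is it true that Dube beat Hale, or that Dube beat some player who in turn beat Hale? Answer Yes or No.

Yes

Dube did not beat Hale directly.
Dube beat Varga. Of those, Varga beat Hale.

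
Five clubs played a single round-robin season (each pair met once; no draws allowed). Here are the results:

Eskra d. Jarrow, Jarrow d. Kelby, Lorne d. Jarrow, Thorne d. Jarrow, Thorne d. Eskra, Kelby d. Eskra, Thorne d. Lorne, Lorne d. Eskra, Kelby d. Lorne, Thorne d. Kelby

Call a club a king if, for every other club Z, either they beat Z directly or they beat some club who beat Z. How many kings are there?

Eskra cannot reach Thorne, Lorne in two steps.
Thorne reaches everyone (king).
Jarrow cannot reach Thorne in two steps.
Lorne cannot reach Thorne in two steps.
Kelby cannot reach Thorne in two steps.
Kings: Thorne — 1.

1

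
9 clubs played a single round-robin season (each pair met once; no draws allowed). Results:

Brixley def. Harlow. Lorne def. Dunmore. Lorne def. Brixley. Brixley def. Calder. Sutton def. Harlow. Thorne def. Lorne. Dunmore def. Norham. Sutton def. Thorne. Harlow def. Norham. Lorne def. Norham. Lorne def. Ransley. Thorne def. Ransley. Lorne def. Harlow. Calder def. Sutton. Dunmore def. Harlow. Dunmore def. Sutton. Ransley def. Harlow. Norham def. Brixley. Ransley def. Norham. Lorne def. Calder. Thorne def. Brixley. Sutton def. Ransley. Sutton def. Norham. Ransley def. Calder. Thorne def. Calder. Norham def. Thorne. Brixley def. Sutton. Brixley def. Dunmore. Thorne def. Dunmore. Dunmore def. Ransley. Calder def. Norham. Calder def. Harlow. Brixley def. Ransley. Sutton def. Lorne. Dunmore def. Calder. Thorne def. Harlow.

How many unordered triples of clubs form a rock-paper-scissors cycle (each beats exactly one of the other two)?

17

Win totals: Sutton 5, Lorne 6, Harlow 1, Norham 2, Ransley 3, Brixley 5, Thorne 6, Dunmore 5, Calder 3.
A club with w wins dominates both others in C(w,2) triples; summing gives 10 + 15 + 0 + 1 + 3 + 10 + 15 + 10 + 3 = 67 transitive triples.
Total triples C(9,3) = 84, so cyclic triples = 84 − 67 = 17.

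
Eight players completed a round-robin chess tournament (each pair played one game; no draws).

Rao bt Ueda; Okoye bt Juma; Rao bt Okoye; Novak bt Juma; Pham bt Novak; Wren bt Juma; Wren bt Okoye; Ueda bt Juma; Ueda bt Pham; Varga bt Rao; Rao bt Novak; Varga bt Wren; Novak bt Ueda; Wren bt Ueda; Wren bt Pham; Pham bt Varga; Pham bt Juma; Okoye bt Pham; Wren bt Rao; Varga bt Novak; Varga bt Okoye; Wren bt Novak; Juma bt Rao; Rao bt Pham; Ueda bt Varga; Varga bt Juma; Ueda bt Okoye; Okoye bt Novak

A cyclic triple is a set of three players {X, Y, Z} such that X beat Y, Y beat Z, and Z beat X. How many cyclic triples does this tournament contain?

12

Win totals: Rao 4, Ueda 4, Okoye 3, Juma 1, Pham 3, Varga 5, Novak 2, Wren 6.
A player with w wins dominates both others in C(w,2) triples; summing gives 6 + 6 + 3 + 0 + 3 + 10 + 1 + 15 = 44 transitive triples.
Total triples C(8,3) = 56, so cyclic triples = 56 − 44 = 12.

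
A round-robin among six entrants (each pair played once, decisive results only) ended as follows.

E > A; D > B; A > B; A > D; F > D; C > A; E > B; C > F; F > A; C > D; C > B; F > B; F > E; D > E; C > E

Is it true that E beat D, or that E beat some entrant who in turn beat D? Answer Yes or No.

Yes

E did not beat D directly.
E beat A, B. Of those, A beat D.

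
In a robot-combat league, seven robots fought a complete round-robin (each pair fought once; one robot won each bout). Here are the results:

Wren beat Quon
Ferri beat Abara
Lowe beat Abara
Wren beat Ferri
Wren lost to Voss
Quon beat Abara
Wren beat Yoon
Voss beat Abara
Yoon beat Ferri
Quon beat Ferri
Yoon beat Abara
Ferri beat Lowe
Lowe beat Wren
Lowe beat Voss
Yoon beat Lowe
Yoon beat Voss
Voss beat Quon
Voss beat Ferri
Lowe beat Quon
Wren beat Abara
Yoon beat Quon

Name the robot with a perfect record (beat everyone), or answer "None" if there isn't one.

Highest win total is Yoon with 5 (out of 6 possible).
Yoon lost to Wren, so no robot went undefeated.

None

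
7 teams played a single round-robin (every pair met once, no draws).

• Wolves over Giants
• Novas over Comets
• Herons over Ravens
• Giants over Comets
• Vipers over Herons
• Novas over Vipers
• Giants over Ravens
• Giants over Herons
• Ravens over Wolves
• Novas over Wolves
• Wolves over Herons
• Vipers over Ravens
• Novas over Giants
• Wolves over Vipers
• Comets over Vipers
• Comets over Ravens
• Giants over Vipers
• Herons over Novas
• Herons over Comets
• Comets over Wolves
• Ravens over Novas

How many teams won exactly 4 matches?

2

Win totals: Novas 4, Comets 3, Wolves 3, Ravens 2, Herons 3, Vipers 2, Giants 4.
Exactly 4: Novas, Giants — 2 teams.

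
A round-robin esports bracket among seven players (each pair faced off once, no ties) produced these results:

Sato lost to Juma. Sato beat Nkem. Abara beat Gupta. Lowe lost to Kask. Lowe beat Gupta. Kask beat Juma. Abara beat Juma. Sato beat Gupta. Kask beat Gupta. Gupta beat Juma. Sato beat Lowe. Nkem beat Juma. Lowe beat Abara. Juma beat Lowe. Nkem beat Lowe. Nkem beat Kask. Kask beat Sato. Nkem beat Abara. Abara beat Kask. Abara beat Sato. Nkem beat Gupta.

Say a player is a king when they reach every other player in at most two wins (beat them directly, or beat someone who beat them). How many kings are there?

Abara reaches everyone (king).
Kask reaches everyone (king).
Nkem reaches everyone (king).
Sato reaches everyone (king).
Juma cannot reach Kask in two steps.
Lowe cannot reach Nkem in two steps.
Gupta cannot reach Abara, Kask, Nkem in two steps.
Kings: Abara, Kask, Nkem, Sato — 4.

4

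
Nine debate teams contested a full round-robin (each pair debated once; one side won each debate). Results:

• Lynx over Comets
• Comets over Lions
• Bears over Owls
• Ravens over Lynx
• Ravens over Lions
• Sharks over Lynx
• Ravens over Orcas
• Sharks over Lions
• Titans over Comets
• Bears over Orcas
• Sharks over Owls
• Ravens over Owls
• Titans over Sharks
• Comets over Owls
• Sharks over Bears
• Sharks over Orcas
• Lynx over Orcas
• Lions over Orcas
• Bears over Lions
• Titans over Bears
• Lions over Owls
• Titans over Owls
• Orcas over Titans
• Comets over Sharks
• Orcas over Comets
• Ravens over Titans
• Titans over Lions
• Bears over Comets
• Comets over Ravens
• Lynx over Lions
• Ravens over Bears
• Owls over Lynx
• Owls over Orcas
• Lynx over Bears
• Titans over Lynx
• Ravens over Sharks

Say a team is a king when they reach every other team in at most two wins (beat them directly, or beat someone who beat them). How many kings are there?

6

Lynx reaches everyone (king).
Bears reaches everyone (king).
Lions cannot reach Bears, Sharks, Ravens in two steps.
Owls cannot reach Sharks, Ravens in two steps.
Orcas reaches everyone (king).
Comets reaches everyone (king).
Sharks cannot reach Ravens in two steps.
Titans reaches everyone (king).
Ravens reaches everyone (king).
Kings: Lynx, Bears, Orcas, Comets, Titans, Ravens — 6.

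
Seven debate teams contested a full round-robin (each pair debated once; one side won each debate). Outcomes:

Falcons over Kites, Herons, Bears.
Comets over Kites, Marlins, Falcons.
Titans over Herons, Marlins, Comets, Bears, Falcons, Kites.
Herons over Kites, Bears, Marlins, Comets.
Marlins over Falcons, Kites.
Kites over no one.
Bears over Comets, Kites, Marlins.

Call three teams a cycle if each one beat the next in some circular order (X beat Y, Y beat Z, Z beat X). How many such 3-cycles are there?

Win totals: Herons 4, Comets 3, Titans 6, Bears 3, Falcons 3, Marlins 2, Kites 0.
A team with w wins dominates both others in C(w,2) triples; summing gives 6 + 3 + 15 + 3 + 3 + 1 + 0 = 31 transitive triples.
Total triples C(7,3) = 35, so cyclic triples = 35 − 31 = 4.

4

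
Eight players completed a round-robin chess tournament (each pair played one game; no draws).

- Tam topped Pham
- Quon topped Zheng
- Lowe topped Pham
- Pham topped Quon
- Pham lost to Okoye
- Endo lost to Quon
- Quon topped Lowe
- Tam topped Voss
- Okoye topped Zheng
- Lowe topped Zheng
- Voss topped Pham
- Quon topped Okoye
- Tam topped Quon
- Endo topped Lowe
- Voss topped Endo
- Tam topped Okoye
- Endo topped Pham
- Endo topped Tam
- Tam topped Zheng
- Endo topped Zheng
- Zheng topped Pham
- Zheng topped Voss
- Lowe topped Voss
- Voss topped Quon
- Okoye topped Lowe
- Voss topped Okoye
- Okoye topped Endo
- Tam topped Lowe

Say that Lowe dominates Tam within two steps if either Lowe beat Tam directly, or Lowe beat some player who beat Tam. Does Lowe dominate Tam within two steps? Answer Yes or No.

No

Lowe did not beat Tam directly.
Lowe beat Pham, Zheng, Voss, but each of them lost to Tam. No two-step path.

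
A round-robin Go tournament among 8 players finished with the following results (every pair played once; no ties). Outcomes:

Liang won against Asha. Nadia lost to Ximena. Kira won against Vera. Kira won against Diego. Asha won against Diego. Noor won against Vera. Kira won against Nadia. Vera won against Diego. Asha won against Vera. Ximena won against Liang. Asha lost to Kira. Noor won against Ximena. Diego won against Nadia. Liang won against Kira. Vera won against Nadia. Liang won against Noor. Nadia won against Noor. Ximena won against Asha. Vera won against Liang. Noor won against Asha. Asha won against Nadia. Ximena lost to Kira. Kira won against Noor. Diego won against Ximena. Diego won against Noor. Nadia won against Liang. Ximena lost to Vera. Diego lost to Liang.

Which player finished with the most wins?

Win totals: Nadia 2, Kira 6, Vera 4, Diego 3, Noor 3, Asha 3, Ximena 3, Liang 4.
Kira leads with 6 wins (next highest: 4).

Kira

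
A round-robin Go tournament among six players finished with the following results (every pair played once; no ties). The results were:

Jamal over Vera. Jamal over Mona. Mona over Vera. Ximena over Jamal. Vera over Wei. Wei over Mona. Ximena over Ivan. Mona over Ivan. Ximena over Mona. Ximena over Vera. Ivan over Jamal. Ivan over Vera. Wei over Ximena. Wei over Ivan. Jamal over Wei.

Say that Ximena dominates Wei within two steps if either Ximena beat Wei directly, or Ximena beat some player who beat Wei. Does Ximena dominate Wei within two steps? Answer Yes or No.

Ximena did not beat Wei directly.
Ximena beat Mona, Jamal, Ivan, Vera. Of those, Jamal beat Wei.

Yes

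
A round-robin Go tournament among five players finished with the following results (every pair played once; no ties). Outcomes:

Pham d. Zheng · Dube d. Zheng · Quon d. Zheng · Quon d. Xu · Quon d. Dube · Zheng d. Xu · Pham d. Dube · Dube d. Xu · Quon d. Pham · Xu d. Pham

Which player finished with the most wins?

Win totals: Pham 2, Xu 1, Dube 2, Quon 4, Zheng 1.
Quon leads with 4 wins (next highest: 2).

Quon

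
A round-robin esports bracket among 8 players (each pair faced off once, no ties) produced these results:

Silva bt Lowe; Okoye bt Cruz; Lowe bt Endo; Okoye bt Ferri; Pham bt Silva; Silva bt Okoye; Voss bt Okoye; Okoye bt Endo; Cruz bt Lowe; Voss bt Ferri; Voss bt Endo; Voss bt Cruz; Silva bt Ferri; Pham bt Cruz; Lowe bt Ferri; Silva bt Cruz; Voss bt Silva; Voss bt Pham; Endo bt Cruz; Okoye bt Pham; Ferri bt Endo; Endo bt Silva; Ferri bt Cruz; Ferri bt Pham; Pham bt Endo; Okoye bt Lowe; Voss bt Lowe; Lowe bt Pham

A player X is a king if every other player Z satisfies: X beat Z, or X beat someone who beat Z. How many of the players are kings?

1

Okoye cannot reach Voss in two steps.
Pham cannot reach Voss in two steps.
Voss reaches everyone (king).
Cruz cannot reach Okoye, Voss, Silva in two steps.
Ferri cannot reach Okoye, Voss in two steps.
Silva cannot reach Voss in two steps.
Lowe cannot reach Okoye, Voss in two steps.
Endo cannot reach Pham, Voss in two steps.
Kings: Voss — 1.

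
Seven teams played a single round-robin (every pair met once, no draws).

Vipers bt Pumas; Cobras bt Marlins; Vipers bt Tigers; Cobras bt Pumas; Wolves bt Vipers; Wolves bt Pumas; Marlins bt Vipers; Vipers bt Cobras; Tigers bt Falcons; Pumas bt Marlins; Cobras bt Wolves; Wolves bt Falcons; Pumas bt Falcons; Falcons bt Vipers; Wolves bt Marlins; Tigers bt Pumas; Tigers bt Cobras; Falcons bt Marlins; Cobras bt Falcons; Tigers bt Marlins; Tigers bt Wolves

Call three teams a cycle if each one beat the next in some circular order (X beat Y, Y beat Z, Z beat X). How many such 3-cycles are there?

8

Win totals: Wolves 4, Falcons 2, Tigers 5, Vipers 3, Pumas 2, Marlins 1, Cobras 4.
A team with w wins dominates both others in C(w,2) triples; summing gives 6 + 1 + 10 + 3 + 1 + 0 + 6 = 27 transitive triples.
Total triples C(7,3) = 35, so cyclic triples = 35 − 27 = 8.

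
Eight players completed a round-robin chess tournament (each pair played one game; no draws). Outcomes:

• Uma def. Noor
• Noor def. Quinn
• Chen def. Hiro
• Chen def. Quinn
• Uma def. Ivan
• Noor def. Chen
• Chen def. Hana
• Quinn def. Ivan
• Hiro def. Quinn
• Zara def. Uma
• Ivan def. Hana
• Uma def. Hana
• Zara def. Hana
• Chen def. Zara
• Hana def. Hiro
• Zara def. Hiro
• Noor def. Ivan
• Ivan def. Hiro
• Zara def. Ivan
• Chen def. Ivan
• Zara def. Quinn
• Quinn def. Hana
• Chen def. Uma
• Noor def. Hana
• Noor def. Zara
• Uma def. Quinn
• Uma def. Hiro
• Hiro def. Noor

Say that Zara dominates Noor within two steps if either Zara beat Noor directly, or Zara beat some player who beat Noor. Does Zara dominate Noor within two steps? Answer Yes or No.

Yes

Zara did not beat Noor directly.
Zara beat Uma, Ivan, Hiro, Quinn, Hana. Of those, Uma beat Noor.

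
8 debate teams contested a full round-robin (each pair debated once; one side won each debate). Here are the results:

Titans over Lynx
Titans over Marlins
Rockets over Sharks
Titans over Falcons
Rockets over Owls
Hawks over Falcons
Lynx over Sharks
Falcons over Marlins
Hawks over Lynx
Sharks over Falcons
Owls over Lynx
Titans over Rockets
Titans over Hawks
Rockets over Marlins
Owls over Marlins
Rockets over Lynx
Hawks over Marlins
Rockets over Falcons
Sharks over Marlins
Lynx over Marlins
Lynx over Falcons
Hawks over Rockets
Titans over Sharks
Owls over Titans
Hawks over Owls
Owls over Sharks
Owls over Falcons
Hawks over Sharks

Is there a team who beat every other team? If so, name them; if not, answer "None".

Highest win total is Titans with 6 (out of 7 possible).
Titans lost to Owls, so no team went undefeated.

None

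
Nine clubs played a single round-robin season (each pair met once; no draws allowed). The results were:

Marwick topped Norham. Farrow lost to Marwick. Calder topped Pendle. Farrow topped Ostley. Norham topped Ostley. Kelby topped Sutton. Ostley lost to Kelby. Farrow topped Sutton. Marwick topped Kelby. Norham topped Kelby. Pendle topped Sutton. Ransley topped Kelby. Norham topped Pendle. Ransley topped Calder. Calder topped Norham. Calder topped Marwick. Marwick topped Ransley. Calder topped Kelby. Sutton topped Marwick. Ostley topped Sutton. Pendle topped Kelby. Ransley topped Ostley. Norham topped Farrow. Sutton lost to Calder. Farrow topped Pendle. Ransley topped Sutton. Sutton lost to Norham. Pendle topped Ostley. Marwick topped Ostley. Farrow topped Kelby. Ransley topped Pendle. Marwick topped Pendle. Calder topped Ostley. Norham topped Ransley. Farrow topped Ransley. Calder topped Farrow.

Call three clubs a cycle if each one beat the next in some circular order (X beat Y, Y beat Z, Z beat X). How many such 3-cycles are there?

9

Win totals: Kelby 2, Sutton 1, Calder 7, Pendle 3, Ransley 5, Farrow 5, Norham 6, Ostley 1, Marwick 6.
A club with w wins dominates both others in C(w,2) triples; summing gives 1 + 0 + 21 + 3 + 10 + 10 + 15 + 0 + 15 = 75 transitive triples.
Total triples C(9,3) = 84, so cyclic triples = 84 − 75 = 9.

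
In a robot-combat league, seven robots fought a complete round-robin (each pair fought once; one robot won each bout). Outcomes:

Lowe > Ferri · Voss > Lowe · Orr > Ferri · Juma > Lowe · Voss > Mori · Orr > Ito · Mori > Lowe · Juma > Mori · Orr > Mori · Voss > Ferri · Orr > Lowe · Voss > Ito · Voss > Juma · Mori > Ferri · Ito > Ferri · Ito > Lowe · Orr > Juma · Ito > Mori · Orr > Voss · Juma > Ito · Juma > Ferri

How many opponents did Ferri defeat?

0

Ferri's results: beat no one; lost to Voss, Mori, Lowe, Ito, Orr, Juma.
That is 0 wins.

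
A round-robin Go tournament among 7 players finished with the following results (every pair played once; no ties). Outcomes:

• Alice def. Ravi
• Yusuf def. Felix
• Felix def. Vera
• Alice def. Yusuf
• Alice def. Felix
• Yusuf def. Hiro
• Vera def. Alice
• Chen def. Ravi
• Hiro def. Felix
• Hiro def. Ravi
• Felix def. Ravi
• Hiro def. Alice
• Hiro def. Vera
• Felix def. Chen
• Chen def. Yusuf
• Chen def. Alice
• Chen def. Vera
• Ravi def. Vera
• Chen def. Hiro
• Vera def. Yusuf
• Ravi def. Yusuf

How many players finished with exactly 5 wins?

Win totals: Hiro 4, Vera 2, Alice 3, Yusuf 2, Felix 3, Ravi 2, Chen 5.
Exactly 5: Chen — 1 player.

1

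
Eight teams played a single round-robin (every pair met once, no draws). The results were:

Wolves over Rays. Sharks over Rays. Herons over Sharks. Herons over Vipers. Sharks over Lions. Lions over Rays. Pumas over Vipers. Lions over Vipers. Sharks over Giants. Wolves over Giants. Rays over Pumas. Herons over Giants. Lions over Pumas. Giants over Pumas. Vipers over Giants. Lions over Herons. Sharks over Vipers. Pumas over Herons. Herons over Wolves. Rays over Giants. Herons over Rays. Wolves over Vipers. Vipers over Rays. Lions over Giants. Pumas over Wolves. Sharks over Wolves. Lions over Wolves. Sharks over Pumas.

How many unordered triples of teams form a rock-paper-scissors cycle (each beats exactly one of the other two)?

Win totals: Wolves 3, Rays 2, Giants 1, Vipers 2, Pumas 3, Sharks 6, Herons 5, Lions 6.
A team with w wins dominates both others in C(w,2) triples; summing gives 3 + 1 + 0 + 1 + 3 + 15 + 10 + 15 = 48 transitive triples.
Total triples C(8,3) = 56, so cyclic triples = 56 − 48 = 8.

8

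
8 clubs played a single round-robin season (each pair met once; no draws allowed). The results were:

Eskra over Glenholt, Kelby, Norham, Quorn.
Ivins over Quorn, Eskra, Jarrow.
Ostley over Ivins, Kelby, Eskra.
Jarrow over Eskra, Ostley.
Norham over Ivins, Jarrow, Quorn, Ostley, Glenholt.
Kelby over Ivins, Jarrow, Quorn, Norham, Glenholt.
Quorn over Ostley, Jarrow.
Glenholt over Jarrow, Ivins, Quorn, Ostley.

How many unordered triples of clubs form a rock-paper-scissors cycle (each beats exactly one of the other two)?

16

Win totals: Glenholt 4, Ostley 3, Jarrow 2, Eskra 4, Norham 5, Ivins 3, Kelby 5, Quorn 2.
A club with w wins dominates both others in C(w,2) triples; summing gives 6 + 3 + 1 + 6 + 10 + 3 + 10 + 1 = 40 transitive triples.
Total triples C(8,3) = 56, so cyclic triples = 56 − 40 = 16.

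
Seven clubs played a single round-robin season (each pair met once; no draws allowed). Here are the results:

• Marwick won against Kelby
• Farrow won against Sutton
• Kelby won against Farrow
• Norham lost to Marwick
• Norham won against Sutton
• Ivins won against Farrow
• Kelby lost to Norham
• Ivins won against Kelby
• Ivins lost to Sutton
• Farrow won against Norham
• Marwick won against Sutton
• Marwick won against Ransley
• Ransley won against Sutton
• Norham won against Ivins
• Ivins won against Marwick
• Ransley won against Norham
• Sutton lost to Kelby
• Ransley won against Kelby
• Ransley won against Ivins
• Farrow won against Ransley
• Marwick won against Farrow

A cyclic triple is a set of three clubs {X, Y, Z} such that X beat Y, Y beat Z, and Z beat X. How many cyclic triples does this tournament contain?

Win totals: Sutton 1, Ivins 3, Kelby 2, Marwick 5, Ransley 4, Farrow 3, Norham 3.
A club with w wins dominates both others in C(w,2) triples; summing gives 0 + 3 + 1 + 10 + 6 + 3 + 3 = 26 transitive triples.
Total triples C(7,3) = 35, so cyclic triples = 35 − 26 = 9.

9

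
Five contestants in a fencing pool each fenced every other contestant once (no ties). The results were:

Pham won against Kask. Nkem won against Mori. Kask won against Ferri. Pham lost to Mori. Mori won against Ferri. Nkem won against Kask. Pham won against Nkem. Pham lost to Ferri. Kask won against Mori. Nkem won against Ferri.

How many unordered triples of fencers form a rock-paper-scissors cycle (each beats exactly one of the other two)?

4

Win totals: Mori 2, Nkem 3, Kask 2, Pham 2, Ferri 1.
A fencer with w wins dominates both others in C(w,2) triples; summing gives 1 + 3 + 1 + 1 + 0 = 6 transitive triples.
Total triples C(5,3) = 10, so cyclic triples = 10 − 6 = 4.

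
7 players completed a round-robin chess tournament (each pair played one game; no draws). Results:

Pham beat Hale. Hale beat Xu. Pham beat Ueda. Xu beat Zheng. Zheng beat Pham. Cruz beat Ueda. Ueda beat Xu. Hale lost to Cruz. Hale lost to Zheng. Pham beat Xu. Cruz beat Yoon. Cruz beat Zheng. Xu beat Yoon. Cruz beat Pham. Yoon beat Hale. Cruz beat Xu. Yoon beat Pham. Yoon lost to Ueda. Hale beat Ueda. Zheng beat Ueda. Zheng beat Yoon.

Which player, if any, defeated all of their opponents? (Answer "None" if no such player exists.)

Cruz has 6 wins out of 6 opponents — a perfect record.

Cruz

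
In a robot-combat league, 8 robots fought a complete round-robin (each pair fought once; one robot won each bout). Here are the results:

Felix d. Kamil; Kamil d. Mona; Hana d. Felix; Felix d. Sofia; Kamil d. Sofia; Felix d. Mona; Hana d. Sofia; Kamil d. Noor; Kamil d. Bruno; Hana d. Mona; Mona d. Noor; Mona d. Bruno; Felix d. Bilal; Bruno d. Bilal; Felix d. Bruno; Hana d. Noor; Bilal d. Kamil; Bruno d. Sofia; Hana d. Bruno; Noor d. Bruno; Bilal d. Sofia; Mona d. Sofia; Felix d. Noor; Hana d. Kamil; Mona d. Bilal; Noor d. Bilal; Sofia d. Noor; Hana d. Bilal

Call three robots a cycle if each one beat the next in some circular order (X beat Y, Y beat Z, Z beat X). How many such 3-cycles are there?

5

Win totals: Noor 2, Kamil 4, Felix 6, Bilal 2, Bruno 2, Hana 7, Sofia 1, Mona 4.
A robot with w wins dominates both others in C(w,2) triples; summing gives 1 + 6 + 15 + 1 + 1 + 21 + 0 + 6 = 51 transitive triples.
Total triples C(8,3) = 56, so cyclic triples = 56 − 51 = 5.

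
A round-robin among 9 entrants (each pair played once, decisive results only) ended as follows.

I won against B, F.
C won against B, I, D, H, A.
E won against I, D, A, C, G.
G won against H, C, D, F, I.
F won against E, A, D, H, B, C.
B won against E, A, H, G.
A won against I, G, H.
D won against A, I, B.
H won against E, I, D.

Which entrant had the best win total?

F

Win totals: A 3, B 4, C 5, D 3, E 5, F 6, G 5, H 3, I 2.
F leads with 6 wins (next highest: 5).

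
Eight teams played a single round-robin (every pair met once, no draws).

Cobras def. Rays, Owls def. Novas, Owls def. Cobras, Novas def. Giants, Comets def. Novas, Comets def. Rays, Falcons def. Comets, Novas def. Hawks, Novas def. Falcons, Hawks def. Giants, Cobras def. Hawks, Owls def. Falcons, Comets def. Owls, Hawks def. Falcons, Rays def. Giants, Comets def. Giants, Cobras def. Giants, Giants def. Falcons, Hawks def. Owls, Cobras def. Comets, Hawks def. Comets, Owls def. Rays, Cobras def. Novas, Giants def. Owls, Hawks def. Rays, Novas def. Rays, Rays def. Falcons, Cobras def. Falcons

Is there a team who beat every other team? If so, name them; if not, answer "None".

None

Highest win total is Cobras with 6 (out of 7 possible).
Cobras lost to Owls, so no team went undefeated.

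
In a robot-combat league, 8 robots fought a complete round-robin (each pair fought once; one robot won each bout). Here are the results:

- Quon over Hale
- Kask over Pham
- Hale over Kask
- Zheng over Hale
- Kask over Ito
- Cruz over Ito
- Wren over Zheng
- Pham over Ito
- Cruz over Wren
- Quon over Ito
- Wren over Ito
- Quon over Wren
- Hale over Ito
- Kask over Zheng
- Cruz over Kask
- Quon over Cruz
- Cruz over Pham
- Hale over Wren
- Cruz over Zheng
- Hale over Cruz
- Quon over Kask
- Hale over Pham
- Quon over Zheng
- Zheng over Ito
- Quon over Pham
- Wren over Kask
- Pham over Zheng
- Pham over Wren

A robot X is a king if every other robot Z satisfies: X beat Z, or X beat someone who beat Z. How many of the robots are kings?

Zheng cannot reach Quon in two steps.
Hale cannot reach Quon in two steps.
Ito cannot reach Zheng, Hale, Quon, Pham, Cruz, Kask, Wren in two steps.
Quon reaches everyone (king).
Pham cannot reach Quon, Cruz in two steps.
Cruz cannot reach Quon in two steps.
Kask cannot reach Quon, Cruz in two steps.
Wren cannot reach Quon, Cruz in two steps.
Kings: Quon — 1.

1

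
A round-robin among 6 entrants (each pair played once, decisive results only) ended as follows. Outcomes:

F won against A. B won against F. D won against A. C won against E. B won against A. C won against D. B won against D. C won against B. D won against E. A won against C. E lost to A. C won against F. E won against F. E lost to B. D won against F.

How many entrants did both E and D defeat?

E beat: F.
D beat: A, E, F.
Both beat: F — 1.

1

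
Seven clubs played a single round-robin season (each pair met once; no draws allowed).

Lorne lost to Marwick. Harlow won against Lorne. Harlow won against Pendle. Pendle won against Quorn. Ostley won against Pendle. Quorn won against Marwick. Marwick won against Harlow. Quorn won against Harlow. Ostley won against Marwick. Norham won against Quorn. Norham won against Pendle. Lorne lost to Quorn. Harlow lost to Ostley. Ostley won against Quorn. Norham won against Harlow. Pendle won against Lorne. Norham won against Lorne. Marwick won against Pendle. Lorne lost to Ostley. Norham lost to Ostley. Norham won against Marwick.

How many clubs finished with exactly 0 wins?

Win totals: Harlow 2, Marwick 3, Ostley 6, Norham 5, Lorne 0, Quorn 3, Pendle 2.
Exactly 0: Lorne — 1 club.

1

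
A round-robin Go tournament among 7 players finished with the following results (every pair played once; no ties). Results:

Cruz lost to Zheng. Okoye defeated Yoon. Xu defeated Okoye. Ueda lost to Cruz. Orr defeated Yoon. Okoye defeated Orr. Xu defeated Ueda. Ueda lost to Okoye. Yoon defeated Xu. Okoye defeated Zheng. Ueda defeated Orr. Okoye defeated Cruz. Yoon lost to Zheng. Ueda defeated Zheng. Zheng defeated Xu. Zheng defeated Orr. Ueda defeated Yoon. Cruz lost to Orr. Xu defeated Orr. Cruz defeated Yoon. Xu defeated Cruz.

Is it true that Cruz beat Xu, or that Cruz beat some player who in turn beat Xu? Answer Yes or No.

Yes

Cruz did not beat Xu directly.
Cruz beat Ueda, Yoon. Of those, Yoon beat Xu.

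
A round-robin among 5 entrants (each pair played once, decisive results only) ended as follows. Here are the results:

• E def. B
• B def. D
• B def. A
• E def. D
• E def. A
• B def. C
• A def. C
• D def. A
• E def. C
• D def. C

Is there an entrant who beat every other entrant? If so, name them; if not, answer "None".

E

E has 4 wins out of 4 opponents — a perfect record.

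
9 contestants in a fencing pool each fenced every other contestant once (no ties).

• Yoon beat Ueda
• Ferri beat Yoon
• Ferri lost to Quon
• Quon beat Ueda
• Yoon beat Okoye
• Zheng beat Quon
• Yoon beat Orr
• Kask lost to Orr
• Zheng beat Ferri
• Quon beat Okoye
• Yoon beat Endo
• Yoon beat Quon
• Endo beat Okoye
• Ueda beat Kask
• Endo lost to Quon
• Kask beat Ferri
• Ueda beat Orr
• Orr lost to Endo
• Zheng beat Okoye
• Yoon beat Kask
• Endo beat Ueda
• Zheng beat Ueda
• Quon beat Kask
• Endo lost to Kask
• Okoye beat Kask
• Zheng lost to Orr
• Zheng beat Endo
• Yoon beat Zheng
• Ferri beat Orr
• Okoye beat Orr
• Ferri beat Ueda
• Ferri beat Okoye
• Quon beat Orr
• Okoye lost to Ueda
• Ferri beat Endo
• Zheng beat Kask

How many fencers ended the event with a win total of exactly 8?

0

Win totals: Orr 2, Ferri 5, Kask 2, Quon 6, Okoye 2, Zheng 6, Yoon 7, Endo 3, Ueda 3.
No fencer has exactly 8 wins.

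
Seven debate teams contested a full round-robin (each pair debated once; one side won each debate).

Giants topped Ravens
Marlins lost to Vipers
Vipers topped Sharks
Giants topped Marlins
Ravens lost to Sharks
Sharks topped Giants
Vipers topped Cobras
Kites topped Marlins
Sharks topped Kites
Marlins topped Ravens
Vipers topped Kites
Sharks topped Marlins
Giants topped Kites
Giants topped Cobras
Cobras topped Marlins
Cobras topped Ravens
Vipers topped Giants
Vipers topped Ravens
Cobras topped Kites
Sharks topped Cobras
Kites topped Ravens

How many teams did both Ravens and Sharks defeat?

0

Ravens beat: no one.
Sharks beat: Marlins, Ravens, Cobras, Kites, Giants.
No one was beaten by both.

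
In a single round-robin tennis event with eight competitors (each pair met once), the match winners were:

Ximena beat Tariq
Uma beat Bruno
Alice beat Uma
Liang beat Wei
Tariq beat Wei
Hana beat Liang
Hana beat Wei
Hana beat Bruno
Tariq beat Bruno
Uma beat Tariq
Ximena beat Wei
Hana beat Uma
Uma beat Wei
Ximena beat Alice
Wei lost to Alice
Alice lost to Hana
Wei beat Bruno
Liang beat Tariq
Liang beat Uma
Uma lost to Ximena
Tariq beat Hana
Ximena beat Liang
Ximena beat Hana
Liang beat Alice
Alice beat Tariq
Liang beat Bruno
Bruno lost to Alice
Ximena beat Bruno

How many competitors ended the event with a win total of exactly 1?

1

Win totals: Alice 4, Liang 5, Tariq 3, Wei 1, Ximena 7, Uma 3, Hana 5, Bruno 0.
Exactly 1: Wei — 1 competitor.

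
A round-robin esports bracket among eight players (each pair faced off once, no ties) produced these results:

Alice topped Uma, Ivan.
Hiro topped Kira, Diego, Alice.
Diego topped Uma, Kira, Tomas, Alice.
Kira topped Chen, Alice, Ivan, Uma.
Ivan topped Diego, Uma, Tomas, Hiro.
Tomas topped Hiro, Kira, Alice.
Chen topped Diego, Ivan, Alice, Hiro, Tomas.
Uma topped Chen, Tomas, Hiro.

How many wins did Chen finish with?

5

Chen's results: beat Ivan, Alice, Tomas, Hiro, Diego; lost to Kira, Uma.
That is 5 wins.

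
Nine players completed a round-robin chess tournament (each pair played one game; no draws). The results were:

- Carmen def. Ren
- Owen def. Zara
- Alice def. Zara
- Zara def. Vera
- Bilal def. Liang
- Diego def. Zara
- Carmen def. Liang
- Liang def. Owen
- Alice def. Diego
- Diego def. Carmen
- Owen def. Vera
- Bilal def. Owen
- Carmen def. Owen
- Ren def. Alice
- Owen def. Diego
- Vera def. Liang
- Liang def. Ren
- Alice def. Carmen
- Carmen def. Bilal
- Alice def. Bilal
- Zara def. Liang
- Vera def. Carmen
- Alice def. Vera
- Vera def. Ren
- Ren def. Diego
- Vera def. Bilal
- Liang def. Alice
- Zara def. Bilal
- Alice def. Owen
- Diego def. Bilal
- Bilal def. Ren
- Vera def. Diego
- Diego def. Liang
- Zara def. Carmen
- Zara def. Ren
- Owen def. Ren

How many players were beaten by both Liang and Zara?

1

Liang beat: Alice, Ren, Owen.
Zara beat: Ren, Bilal, Carmen, Vera, Liang.
Both beat: Ren — 1.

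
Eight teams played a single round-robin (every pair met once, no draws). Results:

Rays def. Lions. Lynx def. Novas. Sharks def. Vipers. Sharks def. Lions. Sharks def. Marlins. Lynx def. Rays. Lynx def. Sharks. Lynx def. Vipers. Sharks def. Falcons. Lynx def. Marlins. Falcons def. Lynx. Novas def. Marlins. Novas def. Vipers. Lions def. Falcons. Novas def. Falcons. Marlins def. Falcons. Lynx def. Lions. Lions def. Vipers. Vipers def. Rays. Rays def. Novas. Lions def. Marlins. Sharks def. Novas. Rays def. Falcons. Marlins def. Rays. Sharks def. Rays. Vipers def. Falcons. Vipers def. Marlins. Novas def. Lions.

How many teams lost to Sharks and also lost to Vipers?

Sharks beat: Vipers, Lions, Rays, Marlins, Novas, Falcons.
Vipers beat: Rays, Marlins, Falcons.
Both beat: Rays, Marlins, Falcons — 3.

3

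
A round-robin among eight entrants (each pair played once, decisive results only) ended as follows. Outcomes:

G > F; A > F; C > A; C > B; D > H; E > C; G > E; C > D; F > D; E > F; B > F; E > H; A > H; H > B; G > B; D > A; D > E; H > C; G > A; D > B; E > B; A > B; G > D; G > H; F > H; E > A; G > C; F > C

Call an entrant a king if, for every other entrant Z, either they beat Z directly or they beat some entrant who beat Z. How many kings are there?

1

A cannot reach E, G in two steps.
B cannot reach A, E, G in two steps.
C cannot reach G in two steps.
D cannot reach G in two steps.
E cannot reach G in two steps.
F cannot reach G in two steps.
G reaches everyone (king).
H cannot reach E, G in two steps.
Kings: G — 1.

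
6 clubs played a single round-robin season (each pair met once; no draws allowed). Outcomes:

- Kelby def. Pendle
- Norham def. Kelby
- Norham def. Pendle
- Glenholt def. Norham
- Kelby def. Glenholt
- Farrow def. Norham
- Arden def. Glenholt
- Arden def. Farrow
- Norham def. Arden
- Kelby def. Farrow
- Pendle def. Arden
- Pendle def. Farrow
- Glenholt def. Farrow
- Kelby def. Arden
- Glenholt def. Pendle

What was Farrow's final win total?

1

Farrow's results: beat Norham; lost to Pendle, Kelby, Arden, Glenholt.
That is 1 win.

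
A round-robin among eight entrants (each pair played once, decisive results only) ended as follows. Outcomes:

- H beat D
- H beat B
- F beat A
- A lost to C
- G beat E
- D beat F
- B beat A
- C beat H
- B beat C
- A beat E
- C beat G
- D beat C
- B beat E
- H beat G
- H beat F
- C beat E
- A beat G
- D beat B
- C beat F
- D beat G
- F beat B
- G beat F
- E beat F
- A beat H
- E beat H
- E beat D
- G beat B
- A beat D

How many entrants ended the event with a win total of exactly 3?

Win totals: A 4, B 3, C 5, D 4, E 3, F 2, G 3, H 4.
Exactly 3: B, E, G — 3 entrants.

3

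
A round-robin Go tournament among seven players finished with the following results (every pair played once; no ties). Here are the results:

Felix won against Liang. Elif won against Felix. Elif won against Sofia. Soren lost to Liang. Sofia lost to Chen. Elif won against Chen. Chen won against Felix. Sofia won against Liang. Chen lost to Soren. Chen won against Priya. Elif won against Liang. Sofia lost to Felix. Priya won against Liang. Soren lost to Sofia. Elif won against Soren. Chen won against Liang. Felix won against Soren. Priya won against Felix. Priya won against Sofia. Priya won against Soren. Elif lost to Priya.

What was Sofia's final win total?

2

Sofia's results: beat Soren, Liang; lost to Felix, Elif, Priya, Chen.
That is 2 wins.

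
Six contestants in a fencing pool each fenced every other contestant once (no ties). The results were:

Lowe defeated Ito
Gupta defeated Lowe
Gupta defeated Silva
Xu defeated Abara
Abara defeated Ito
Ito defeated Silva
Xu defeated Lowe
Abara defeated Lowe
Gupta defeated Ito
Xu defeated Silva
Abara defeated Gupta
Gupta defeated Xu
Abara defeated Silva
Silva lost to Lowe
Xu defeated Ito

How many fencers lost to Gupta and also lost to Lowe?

2

Gupta beat: Xu, Lowe, Ito, Silva.
Lowe beat: Ito, Silva.
Both beat: Ito, Silva — 2.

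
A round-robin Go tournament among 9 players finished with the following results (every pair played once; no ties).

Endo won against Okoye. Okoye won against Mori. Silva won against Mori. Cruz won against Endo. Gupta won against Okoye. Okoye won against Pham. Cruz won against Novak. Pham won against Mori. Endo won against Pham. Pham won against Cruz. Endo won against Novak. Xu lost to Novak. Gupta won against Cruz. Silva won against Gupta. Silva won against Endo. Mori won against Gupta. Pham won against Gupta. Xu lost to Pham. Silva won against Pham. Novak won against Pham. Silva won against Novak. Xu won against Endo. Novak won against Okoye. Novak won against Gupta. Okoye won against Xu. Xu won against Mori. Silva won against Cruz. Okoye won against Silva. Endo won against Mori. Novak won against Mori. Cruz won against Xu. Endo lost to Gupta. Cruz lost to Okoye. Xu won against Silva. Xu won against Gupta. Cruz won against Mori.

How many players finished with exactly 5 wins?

Win totals: Gupta 3, Silva 6, Mori 1, Xu 4, Okoye 5, Cruz 4, Novak 5, Pham 4, Endo 4.
Exactly 5: Okoye, Novak — 2 players.

2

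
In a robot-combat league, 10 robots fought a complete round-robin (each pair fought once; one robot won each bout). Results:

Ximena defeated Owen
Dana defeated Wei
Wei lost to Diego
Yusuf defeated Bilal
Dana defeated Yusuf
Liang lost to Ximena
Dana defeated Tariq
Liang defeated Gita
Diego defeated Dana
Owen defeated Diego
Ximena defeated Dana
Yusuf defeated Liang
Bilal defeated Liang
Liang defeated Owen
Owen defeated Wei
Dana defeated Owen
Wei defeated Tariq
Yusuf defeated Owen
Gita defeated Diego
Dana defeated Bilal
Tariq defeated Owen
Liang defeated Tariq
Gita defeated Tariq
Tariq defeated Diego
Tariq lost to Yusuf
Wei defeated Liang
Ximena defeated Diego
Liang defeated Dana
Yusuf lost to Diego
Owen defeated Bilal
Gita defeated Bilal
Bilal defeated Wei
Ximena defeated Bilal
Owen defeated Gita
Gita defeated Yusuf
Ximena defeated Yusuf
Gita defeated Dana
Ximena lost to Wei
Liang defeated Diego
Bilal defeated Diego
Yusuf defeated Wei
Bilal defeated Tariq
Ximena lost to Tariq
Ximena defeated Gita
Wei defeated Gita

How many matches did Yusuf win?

5

Yusuf's results: beat Bilal, Owen, Wei, Liang, Tariq; lost to Diego, Gita, Dana, Ximena.
That is 5 wins.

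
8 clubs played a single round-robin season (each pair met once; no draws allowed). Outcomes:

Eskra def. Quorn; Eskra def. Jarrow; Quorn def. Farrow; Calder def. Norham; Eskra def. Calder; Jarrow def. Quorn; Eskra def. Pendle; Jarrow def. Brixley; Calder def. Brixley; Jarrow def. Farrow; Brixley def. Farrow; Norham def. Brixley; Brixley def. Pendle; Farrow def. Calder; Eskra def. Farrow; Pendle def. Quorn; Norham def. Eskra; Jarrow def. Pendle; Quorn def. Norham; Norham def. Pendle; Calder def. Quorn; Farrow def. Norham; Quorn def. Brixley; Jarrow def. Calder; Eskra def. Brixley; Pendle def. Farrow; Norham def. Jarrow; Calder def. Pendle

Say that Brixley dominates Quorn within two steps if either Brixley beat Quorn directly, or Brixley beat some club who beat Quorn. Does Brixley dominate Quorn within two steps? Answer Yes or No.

Brixley did not beat Quorn directly.
Brixley beat Pendle, Farrow. Of those, Pendle beat Quorn.

Yes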